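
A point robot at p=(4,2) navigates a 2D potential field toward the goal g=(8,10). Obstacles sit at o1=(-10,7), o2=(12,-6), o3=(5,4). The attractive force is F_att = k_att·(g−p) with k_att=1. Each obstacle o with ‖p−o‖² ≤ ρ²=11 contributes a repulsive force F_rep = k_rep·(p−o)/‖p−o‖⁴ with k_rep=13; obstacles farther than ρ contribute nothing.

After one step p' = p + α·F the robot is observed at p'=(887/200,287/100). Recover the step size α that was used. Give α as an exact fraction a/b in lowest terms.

F_att = 1·(g−p) = 1·(4,8) = (4.0000,8.0000)
o1: d²=221 > ρ²=11 → inactive
o2: d²=128 > ρ²=11 → inactive
o3: d²=5 ≤ ρ²=11; F_rep = 13·(-1,-2)/5² = (-0.5200,-1.0400)
F = F_att + ΣF_rep = (3.4800,6.9600)
Δp = p'−p = (0.4350,0.8700); α = Δx/Fx = (87/200) / (87/25) = 1/8
check: Δy/Fy = (87/100) / (174/25) = 1/8 ✓

α = 1/8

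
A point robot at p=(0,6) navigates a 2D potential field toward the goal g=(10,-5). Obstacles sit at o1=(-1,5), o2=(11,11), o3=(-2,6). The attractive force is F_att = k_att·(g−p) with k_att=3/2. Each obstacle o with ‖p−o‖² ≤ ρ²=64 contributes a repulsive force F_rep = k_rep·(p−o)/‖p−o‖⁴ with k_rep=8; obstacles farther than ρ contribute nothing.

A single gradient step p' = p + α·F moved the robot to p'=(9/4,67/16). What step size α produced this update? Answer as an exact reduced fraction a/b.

F_att = 3/2·(g−p) = 3/2·(10,-11) = (15.0000,-16.5000)
o1: d²=2 ≤ ρ²=64; F_rep = 8·(1,1)/2² = (2.0000,2.0000)
o2: d²=146 > ρ²=64 → inactive
o3: d²=4 ≤ ρ²=64; F_rep = 8·(2,0)/4² = (1.0000,0.0000)
F = F_att + ΣF_rep = (18.0000,-14.5000)
Δp = p'−p = (2.2500,-1.8125); α = Δx/Fx = (9/4) / (18) = 1/8
check: Δy/Fy = (-29/16) / (-29/2) = 1/8 ✓

α = 1/8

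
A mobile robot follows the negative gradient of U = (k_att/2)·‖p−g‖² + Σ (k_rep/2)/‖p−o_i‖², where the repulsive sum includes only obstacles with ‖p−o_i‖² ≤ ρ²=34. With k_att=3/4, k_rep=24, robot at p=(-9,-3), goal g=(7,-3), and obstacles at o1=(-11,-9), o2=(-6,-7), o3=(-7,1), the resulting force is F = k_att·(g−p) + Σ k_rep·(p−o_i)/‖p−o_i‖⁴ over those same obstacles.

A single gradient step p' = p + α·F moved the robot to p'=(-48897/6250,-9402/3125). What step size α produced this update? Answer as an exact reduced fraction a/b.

α = 1/10

F_att = 3/4·(g−p) = 3/4·(16,0) = (12.0000,0.0000)
o1: d²=40 > ρ²=34 → inactive
o2: d²=25 ≤ ρ²=34; F_rep = 24·(-3,4)/25² = (-0.1152,0.1536)
o3: d²=20 ≤ ρ²=34; F_rep = 24·(-2,-4)/20² = (-0.1200,-0.2400)
F = F_att + ΣF_rep = (11.7648,-0.0864)
Δp = p'−p = (1.1765,-0.0086); α = Δx/Fx = (7353/6250) / (7353/625) = 1/10
check: Δy/Fy = (-27/3125) / (-54/625) = 1/10 ✓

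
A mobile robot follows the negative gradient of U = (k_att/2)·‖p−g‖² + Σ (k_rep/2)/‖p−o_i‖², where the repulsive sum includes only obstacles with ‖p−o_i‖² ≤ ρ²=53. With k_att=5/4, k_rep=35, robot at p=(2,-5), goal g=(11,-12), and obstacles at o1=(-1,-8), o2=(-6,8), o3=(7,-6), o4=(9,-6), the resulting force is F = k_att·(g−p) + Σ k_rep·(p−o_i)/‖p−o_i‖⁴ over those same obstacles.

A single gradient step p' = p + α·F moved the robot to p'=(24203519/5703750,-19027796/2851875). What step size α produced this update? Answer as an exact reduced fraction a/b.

α = 1/5

F_att = 5/4·(g−p) = 5/4·(9,-7) = (11.2500,-8.7500)
o1: d²=18 ≤ ρ²=53; F_rep = 35·(3,3)/18² = (0.3241,0.3241)
o2: d²=233 > ρ²=53 → inactive
o3: d²=26 ≤ ρ²=53; F_rep = 35·(-5,1)/26² = (-0.2589,0.0518)
o4: d²=50 ≤ ρ²=53; F_rep = 35·(-7,1)/50² = (-0.0980,0.0140)
F = F_att + ΣF_rep = (11.2172,-8.3602)
Δp = p'−p = (2.2434,-1.6720); α = Δx/Fx = (12796019/5703750) / (12796019/1140750) = 1/5
check: Δy/Fy = (-4768421/2851875) / (-4768421/570375) = 1/5 ✓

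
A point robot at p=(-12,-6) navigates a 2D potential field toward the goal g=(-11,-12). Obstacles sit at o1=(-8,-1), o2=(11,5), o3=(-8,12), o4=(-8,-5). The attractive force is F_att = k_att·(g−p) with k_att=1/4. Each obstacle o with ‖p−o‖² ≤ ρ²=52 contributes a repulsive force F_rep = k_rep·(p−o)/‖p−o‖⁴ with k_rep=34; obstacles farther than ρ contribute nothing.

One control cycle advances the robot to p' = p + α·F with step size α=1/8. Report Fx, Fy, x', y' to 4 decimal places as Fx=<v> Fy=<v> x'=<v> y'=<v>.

Fx=-0.3015 Fy=-1.7188 x'=-12.0377 y'=-6.2148

F_att = 1/4·(g−p) = 1/4·(1,-6) = (0.2500,-1.5000)
o1: d²=41 ≤ ρ²=52; F_rep = 34·(-4,-5)/41² = (-0.0809,-0.1011)
o2: d²=650 > ρ²=52 → inactive
o3: d²=340 > ρ²=52 → inactive
o4: d²=17 ≤ ρ²=52; F_rep = 34·(-4,-1)/17² = (-0.4706,-0.1176)
F = F_att + ΣF_rep = (-0.3015,-1.7188)
p' = p + 1/8·F = (-12.0377,-6.2148)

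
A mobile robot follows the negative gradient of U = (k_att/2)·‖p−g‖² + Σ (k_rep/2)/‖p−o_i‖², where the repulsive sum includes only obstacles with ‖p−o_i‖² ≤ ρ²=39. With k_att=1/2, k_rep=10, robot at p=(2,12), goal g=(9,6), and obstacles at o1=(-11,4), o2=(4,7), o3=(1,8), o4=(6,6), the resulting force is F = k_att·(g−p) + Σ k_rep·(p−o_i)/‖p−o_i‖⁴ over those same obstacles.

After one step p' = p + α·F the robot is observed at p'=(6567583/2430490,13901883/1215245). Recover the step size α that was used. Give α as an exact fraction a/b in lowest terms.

α = 1/5

F_att = 1/2·(g−p) = 1/2·(7,-6) = (3.5000,-3.0000)
o1: d²=233 > ρ²=39 → inactive
o2: d²=29 ≤ ρ²=39; F_rep = 10·(-2,5)/29² = (-0.0238,0.0595)
o3: d²=17 ≤ ρ²=39; F_rep = 10·(1,4)/17² = (0.0346,0.1384)
o4: d²=52 > ρ²=39 → inactive
F = F_att + ΣF_rep = (3.5108,-2.8021)
Δp = p'−p = (0.7022,-0.5604); α = Δx/Fx = (1706603/2430490) / (1706603/486098) = 1/5
check: Δy/Fy = (-681057/1215245) / (-681057/243049) = 1/5 ✓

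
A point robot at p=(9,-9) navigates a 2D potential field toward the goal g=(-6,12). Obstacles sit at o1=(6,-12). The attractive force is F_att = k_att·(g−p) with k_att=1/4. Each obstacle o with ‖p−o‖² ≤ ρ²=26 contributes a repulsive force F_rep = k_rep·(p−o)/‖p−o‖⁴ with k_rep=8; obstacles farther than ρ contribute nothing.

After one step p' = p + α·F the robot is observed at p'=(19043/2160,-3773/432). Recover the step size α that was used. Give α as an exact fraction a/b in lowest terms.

F_att = 1/4·(g−p) = 1/4·(-15,21) = (-3.7500,5.2500)
o1: d²=18 ≤ ρ²=26; F_rep = 8·(3,3)/18² = (0.0741,0.0741)
F = F_att + ΣF_rep = (-3.6759,5.3241)
Δp = p'−p = (-0.1838,0.2662); α = Δx/Fx = (-397/2160) / (-397/108) = 1/20
check: Δy/Fy = (115/432) / (575/108) = 1/20 ✓

α = 1/20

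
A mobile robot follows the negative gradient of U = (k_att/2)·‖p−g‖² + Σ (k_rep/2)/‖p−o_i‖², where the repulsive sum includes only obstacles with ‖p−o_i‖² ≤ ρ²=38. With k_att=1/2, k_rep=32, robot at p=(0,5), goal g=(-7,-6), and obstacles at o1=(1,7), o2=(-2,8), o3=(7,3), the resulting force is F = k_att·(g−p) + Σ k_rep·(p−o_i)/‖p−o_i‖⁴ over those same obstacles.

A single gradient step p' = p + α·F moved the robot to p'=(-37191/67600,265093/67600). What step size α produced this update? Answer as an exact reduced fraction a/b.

F_att = 1/2·(g−p) = 1/2·(-7,-11) = (-3.5000,-5.5000)
o1: d²=5 ≤ ρ²=38; F_rep = 32·(-1,-2)/5² = (-1.2800,-2.5600)
o2: d²=13 ≤ ρ²=38; F_rep = 32·(2,-3)/13² = (0.3787,-0.5680)
o3: d²=53 > ρ²=38 → inactive
F = F_att + ΣF_rep = (-4.4013,-8.6280)
Δp = p'−p = (-0.5502,-1.0785); α = Δx/Fx = (-37191/67600) / (-37191/8450) = 1/8
check: Δy/Fy = (-72907/67600) / (-72907/8450) = 1/8 ✓

α = 1/8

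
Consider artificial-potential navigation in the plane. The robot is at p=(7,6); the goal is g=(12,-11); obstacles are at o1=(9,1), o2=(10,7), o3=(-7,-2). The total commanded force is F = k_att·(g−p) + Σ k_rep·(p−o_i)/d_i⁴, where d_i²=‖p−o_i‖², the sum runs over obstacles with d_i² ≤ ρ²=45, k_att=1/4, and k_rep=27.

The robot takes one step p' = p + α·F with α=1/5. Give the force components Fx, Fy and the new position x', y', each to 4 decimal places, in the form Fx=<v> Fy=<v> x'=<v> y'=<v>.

Fx=0.3758 Fy=-4.3595 x'=7.0752 y'=5.1281

F_att = 1/4·(g−p) = 1/4·(5,-17) = (1.2500,-4.2500)
o1: d²=29 ≤ ρ²=45; F_rep = 27·(-2,5)/29² = (-0.0642,0.1605)
o2: d²=10 ≤ ρ²=45; F_rep = 27·(-3,-1)/10² = (-0.8100,-0.2700)
o3: d²=260 > ρ²=45 → inactive
F = F_att + ΣF_rep = (0.3758,-4.3595)
p' = p + 1/5·F = (7.0752,5.1281)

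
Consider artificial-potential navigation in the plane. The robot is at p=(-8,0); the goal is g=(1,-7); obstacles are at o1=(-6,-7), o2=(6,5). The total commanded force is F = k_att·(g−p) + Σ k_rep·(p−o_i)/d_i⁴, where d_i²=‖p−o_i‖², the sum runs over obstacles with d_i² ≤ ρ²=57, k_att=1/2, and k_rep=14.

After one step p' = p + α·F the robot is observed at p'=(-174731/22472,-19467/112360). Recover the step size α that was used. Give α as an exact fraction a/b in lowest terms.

α = 1/20

F_att = 1/2·(g−p) = 1/2·(9,-7) = (4.5000,-3.5000)
o1: d²=53 ≤ ρ²=57; F_rep = 14·(-2,7)/53² = (-0.0100,0.0349)
o2: d²=221 > ρ²=57 → inactive
F = F_att + ΣF_rep = (4.4900,-3.4651)
Δp = p'−p = (0.2245,-0.1733); α = Δx/Fx = (5045/22472) / (25225/5618) = 1/20
check: Δy/Fy = (-19467/112360) / (-19467/5618) = 1/20 ✓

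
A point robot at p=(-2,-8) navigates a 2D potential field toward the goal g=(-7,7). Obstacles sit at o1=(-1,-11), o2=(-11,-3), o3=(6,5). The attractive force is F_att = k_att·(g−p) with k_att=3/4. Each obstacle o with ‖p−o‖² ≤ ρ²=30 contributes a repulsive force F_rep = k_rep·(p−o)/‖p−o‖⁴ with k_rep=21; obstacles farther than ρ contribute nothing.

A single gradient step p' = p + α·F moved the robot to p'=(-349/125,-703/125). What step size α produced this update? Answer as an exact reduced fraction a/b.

F_att = 3/4·(g−p) = 3/4·(-5,15) = (-3.7500,11.2500)
o1: d²=10 ≤ ρ²=30; F_rep = 21·(-1,3)/10² = (-0.2100,0.6300)
o2: d²=106 > ρ²=30 → inactive
o3: d²=233 > ρ²=30 → inactive
F = F_att + ΣF_rep = (-3.9600,11.8800)
Δp = p'−p = (-0.7920,2.3760); α = Δx/Fx = (-99/125) / (-99/25) = 1/5
check: Δy/Fy = (297/125) / (297/25) = 1/5 ✓

α = 1/5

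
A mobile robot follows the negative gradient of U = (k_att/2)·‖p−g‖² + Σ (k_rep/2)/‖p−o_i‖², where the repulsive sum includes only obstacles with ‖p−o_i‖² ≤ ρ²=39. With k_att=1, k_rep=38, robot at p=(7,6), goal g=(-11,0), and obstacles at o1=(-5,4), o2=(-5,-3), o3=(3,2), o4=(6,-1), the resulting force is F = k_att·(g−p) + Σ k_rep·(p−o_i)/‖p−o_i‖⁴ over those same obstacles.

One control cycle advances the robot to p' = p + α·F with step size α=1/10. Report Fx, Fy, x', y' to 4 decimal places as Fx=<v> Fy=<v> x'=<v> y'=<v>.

Fx=-17.8516 Fy=-5.8516 x'=5.2148 y'=5.4148

F_att = 1·(g−p) = 1·(-18,-6) = (-18.0000,-6.0000)
o1: d²=148 > ρ²=39 → inactive
o2: d²=225 > ρ²=39 → inactive
o3: d²=32 ≤ ρ²=39; F_rep = 38·(4,4)/32² = (0.1484,0.1484)
o4: d²=50 > ρ²=39 → inactive
F = F_att + ΣF_rep = (-17.8516,-5.8516)
p' = p + 1/10·F = (5.2148,5.4148)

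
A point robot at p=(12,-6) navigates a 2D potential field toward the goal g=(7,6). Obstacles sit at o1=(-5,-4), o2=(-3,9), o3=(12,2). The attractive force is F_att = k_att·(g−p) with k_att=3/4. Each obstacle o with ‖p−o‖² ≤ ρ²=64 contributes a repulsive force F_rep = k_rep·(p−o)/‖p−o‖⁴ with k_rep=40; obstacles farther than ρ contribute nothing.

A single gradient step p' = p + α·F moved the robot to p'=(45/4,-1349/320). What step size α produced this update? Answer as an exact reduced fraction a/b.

F_att = 3/4·(g−p) = 3/4·(-5,12) = (-3.7500,9.0000)
o1: d²=293 > ρ²=64 → inactive
o2: d²=450 > ρ²=64 → inactive
o3: d²=64 ≤ ρ²=64; F_rep = 40·(0,-8)/64² = (0.0000,-0.0781)
F = F_att + ΣF_rep = (-3.7500,8.9219)
Δp = p'−p = (-0.7500,1.7844); α = Δx/Fx = (-3/4) / (-15/4) = 1/5
check: Δy/Fy = (571/320) / (571/64) = 1/5 ✓

α = 1/5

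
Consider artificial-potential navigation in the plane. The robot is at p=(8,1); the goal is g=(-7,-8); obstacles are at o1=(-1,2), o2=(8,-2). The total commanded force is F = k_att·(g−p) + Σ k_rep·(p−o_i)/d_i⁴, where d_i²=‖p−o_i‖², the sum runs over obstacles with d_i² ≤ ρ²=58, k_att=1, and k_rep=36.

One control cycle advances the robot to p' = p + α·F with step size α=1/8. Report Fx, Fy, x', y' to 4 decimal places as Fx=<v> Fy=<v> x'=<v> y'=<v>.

Fx=-15.0000 Fy=-7.6667 x'=6.1250 y'=0.0417

F_att = 1·(g−p) = 1·(-15,-9) = (-15.0000,-9.0000)
o1: d²=82 > ρ²=58 → inactive
o2: d²=9 ≤ ρ²=58; F_rep = 36·(0,3)/9² = (0.0000,1.3333)
F = F_att + ΣF_rep = (-15.0000,-7.6667)
p' = p + 1/8·F = (6.1250,0.0417)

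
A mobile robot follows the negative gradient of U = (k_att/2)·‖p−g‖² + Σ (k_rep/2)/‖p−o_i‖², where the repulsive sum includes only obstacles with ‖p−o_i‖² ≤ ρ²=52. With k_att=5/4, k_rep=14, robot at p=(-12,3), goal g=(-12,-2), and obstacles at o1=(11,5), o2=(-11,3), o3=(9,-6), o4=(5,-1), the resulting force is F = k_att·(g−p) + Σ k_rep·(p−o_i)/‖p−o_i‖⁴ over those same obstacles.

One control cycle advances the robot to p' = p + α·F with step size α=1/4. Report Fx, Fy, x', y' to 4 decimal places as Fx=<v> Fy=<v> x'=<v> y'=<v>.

F_att = 5/4·(g−p) = 5/4·(0,-5) = (0.0000,-6.2500)
o1: d²=533 > ρ²=52 → inactive
o2: d²=1 ≤ ρ²=52; F_rep = 14·(-1,0)/1² = (-14.0000,0.0000)
o3: d²=522 > ρ²=52 → inactive
o4: d²=305 > ρ²=52 → inactive
F = F_att + ΣF_rep = (-14.0000,-6.2500)
p' = p + 1/4·F = (-15.5000,1.4375)

Fx=-14.0000 Fy=-6.2500 x'=-15.5000 y'=1.4375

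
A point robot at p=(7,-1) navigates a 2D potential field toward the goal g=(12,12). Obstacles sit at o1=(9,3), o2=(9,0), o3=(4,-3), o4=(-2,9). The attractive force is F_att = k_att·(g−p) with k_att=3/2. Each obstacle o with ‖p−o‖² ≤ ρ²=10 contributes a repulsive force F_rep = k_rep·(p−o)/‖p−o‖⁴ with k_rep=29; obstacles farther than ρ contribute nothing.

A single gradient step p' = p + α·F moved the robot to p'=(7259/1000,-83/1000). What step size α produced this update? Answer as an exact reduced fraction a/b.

F_att = 3/2·(g−p) = 3/2·(5,13) = (7.5000,19.5000)
o1: d²=20 > ρ²=10 → inactive
o2: d²=5 ≤ ρ²=10; F_rep = 29·(-2,-1)/5² = (-2.3200,-1.1600)
o3: d²=13 > ρ²=10 → inactive
o4: d²=181 > ρ²=10 → inactive
F = F_att + ΣF_rep = (5.1800,18.3400)
Δp = p'−p = (0.2590,0.9170); α = Δx/Fx = (259/1000) / (259/50) = 1/20
check: Δy/Fy = (917/1000) / (917/50) = 1/20 ✓

α = 1/20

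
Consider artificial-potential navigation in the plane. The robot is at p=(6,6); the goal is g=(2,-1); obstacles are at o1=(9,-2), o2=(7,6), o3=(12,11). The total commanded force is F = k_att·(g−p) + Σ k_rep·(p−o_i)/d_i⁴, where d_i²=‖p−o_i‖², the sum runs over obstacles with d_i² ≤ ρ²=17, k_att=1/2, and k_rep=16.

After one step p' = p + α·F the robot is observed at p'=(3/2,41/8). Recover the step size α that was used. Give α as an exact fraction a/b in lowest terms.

F_att = 1/2·(g−p) = 1/2·(-4,-7) = (-2.0000,-3.5000)
o1: d²=73 > ρ²=17 → inactive
o2: d²=1 ≤ ρ²=17; F_rep = 16·(-1,0)/1² = (-16.0000,0.0000)
o3: d²=61 > ρ²=17 → inactive
F = F_att + ΣF_rep = (-18.0000,-3.5000)
Δp = p'−p = (-4.5000,-0.8750); α = Δx/Fx = (-9/2) / (-18) = 1/4
check: Δy/Fy = (-7/8) / (-7/2) = 1/4 ✓

α = 1/4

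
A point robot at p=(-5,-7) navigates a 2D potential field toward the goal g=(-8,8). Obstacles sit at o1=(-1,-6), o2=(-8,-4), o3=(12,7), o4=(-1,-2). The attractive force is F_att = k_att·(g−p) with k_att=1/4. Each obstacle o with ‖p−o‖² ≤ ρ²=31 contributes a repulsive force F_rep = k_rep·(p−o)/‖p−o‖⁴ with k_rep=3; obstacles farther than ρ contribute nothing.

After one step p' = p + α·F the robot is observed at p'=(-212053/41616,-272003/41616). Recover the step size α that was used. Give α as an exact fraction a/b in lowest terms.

F_att = 1/4·(g−p) = 1/4·(-3,15) = (-0.7500,3.7500)
o1: d²=17 ≤ ρ²=31; F_rep = 3·(-4,-1)/17² = (-0.0415,-0.0104)
o2: d²=18 ≤ ρ²=31; F_rep = 3·(3,-3)/18² = (0.0278,-0.0278)
o3: d²=485 > ρ²=31 → inactive
o4: d²=41 > ρ²=31 → inactive
F = F_att + ΣF_rep = (-0.7637,3.7118)
Δp = p'−p = (-0.0955,0.4640); α = Δx/Fx = (-3973/41616) / (-3973/5202) = 1/8
check: Δy/Fy = (19309/41616) / (19309/5202) = 1/8 ✓

α = 1/8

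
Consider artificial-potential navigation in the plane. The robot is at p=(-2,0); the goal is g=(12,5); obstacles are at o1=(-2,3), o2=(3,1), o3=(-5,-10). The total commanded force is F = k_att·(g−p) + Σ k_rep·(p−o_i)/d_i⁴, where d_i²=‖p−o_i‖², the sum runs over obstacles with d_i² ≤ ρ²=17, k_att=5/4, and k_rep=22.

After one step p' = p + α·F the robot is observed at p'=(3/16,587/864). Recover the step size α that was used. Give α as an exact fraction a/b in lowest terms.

F_att = 5/4·(g−p) = 5/4·(14,5) = (17.5000,6.2500)
o1: d²=9 ≤ ρ²=17; F_rep = 22·(0,-3)/9² = (0.0000,-0.8148)
o2: d²=26 > ρ²=17 → inactive
o3: d²=109 > ρ²=17 → inactive
F = F_att + ΣF_rep = (17.5000,5.4352)
Δp = p'−p = (2.1875,0.6794); α = Δx/Fx = (35/16) / (35/2) = 1/8
check: Δy/Fy = (587/864) / (587/108) = 1/8 ✓

α = 1/8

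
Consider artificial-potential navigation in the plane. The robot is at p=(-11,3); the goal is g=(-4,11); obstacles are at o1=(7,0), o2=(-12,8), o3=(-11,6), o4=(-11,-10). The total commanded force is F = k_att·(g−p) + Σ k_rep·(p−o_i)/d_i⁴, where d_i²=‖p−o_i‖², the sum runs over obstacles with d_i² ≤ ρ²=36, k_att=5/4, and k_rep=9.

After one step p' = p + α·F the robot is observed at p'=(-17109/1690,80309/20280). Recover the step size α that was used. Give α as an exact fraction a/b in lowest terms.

α = 1/10

F_att = 5/4·(g−p) = 5/4·(7,8) = (8.7500,10.0000)
o1: d²=333 > ρ²=36 → inactive
o2: d²=26 ≤ ρ²=36; F_rep = 9·(1,-5)/26² = (0.0133,-0.0666)
o3: d²=9 ≤ ρ²=36; F_rep = 9·(0,-3)/9² = (0.0000,-0.3333)
o4: d²=169 > ρ²=36 → inactive
F = F_att + ΣF_rep = (8.7633,9.6001)
Δp = p'−p = (0.8763,0.9600); α = Δx/Fx = (1481/1690) / (1481/169) = 1/10
check: Δy/Fy = (19469/20280) / (19469/2028) = 1/10 ✓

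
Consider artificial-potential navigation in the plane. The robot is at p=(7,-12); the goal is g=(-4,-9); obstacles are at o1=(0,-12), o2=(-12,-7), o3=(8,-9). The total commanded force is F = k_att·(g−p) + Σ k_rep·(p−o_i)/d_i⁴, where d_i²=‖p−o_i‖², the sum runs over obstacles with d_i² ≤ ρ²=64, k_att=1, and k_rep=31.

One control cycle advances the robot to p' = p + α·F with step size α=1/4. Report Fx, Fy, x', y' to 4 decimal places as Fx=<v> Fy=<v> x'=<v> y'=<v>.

F_att = 1·(g−p) = 1·(-11,3) = (-11.0000,3.0000)
o1: d²=49 ≤ ρ²=64; F_rep = 31·(7,0)/49² = (0.0904,0.0000)
o2: d²=386 > ρ²=64 → inactive
o3: d²=10 ≤ ρ²=64; F_rep = 31·(-1,-3)/10² = (-0.3100,-0.9300)
F = F_att + ΣF_rep = (-11.2196,2.0700)
p' = p + 1/4·F = (4.1951,-11.4825)

Fx=-11.2196 Fy=2.0700 x'=4.1951 y'=-11.4825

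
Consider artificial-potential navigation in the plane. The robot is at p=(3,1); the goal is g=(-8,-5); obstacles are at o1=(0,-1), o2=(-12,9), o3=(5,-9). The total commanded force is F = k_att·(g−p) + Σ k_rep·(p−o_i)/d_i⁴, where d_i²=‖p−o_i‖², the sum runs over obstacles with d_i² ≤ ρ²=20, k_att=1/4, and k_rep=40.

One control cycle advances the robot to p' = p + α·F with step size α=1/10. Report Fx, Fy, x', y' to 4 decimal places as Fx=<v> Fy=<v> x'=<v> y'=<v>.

Fx=-2.0399 Fy=-1.0266 x'=2.7960 y'=0.8973

F_att = 1/4·(g−p) = 1/4·(-11,-6) = (-2.7500,-1.5000)
o1: d²=13 ≤ ρ²=20; F_rep = 40·(3,2)/13² = (0.7101,0.4734)
o2: d²=289 > ρ²=20 → inactive
o3: d²=104 > ρ²=20 → inactive
F = F_att + ΣF_rep = (-2.0399,-1.0266)
p' = p + 1/10·F = (2.7960,0.8973)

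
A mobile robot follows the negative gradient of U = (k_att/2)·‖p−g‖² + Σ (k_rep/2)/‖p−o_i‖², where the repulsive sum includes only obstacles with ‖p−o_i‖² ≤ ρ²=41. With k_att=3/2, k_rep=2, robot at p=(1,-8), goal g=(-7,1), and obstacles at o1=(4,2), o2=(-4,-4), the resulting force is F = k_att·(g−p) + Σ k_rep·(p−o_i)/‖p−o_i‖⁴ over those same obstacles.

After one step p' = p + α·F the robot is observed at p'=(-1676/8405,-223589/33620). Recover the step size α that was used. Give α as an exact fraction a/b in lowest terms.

α = 1/10

F_att = 3/2·(g−p) = 3/2·(-8,9) = (-12.0000,13.5000)
o1: d²=109 > ρ²=41 → inactive
o2: d²=41 ≤ ρ²=41; F_rep = 2·(5,-4)/41² = (0.0059,-0.0048)
F = F_att + ΣF_rep = (-11.9941,13.4952)
Δp = p'−p = (-1.1994,1.3495); α = Δx/Fx = (-10081/8405) / (-20162/1681) = 1/10
check: Δy/Fy = (45371/33620) / (45371/3362) = 1/10 ✓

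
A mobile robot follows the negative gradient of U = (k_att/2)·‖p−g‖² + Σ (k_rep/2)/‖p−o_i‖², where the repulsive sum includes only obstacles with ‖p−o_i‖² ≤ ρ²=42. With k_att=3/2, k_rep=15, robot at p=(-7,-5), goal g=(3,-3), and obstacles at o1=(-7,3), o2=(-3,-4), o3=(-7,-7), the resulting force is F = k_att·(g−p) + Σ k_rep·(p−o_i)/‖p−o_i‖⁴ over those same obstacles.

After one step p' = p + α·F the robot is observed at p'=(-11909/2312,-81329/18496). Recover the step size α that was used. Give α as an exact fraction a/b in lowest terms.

F_att = 3/2·(g−p) = 3/2·(10,2) = (15.0000,3.0000)
o1: d²=64 > ρ²=42 → inactive
o2: d²=17 ≤ ρ²=42; F_rep = 15·(-4,-1)/17² = (-0.2076,-0.0519)
o3: d²=4 ≤ ρ²=42; F_rep = 15·(0,2)/4² = (0.0000,1.8750)
F = F_att + ΣF_rep = (14.7924,4.8231)
Δp = p'−p = (1.8490,0.6029); α = Δx/Fx = (4275/2312) / (4275/289) = 1/8
check: Δy/Fy = (11151/18496) / (11151/2312) = 1/8 ✓

α = 1/8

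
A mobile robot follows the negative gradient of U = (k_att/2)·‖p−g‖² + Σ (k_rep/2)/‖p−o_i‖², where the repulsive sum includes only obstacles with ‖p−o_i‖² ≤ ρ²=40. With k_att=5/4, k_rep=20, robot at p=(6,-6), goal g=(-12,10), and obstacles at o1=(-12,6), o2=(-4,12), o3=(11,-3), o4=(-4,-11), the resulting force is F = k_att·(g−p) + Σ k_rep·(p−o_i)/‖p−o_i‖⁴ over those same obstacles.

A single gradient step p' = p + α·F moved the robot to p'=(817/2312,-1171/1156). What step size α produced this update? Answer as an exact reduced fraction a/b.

α = 1/4

F_att = 5/4·(g−p) = 5/4·(-18,16) = (-22.5000,20.0000)
o1: d²=468 > ρ²=40 → inactive
o2: d²=424 > ρ²=40 → inactive
o3: d²=34 ≤ ρ²=40; F_rep = 20·(-5,-3)/34² = (-0.0865,-0.0519)
o4: d²=125 > ρ²=40 → inactive
F = F_att + ΣF_rep = (-22.5865,19.9481)
Δp = p'−p = (-5.6466,4.9870); α = Δx/Fx = (-13055/2312) / (-13055/578) = 1/4
check: Δy/Fy = (5765/1156) / (5765/289) = 1/4 ✓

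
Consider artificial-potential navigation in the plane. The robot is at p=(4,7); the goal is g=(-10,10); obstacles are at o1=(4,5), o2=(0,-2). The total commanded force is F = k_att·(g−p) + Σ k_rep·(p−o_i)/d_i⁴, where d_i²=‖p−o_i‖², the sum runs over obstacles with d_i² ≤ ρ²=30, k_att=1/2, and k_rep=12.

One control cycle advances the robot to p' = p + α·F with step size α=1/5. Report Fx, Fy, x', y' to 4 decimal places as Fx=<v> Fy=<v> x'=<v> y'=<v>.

Fx=-7.0000 Fy=3.0000 x'=2.6000 y'=7.6000

F_att = 1/2·(g−p) = 1/2·(-14,3) = (-7.0000,1.5000)
o1: d²=4 ≤ ρ²=30; F_rep = 12·(0,2)/4² = (0.0000,1.5000)
o2: d²=97 > ρ²=30 → inactive
F = F_att + ΣF_rep = (-7.0000,3.0000)
p' = p + 1/5·F = (2.6000,7.6000)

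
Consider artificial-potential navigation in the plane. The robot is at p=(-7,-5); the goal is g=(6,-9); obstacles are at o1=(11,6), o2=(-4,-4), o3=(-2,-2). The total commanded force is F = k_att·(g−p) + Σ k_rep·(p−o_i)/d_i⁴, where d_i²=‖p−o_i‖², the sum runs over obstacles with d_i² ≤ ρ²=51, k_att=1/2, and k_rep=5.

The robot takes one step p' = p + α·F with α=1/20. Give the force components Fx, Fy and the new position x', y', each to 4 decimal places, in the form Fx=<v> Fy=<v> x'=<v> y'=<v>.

Fx=6.3284 Fy=-2.0630 x'=-6.6836 y'=-5.1031

F_att = 1/2·(g−p) = 1/2·(13,-4) = (6.5000,-2.0000)
o1: d²=445 > ρ²=51 → inactive
o2: d²=10 ≤ ρ²=51; F_rep = 5·(-3,-1)/10² = (-0.1500,-0.0500)
o3: d²=34 ≤ ρ²=51; F_rep = 5·(-5,-3)/34² = (-0.0216,-0.0130)
F = F_att + ΣF_rep = (6.3284,-2.0630)
p' = p + 1/20·F = (-6.6836,-5.1031)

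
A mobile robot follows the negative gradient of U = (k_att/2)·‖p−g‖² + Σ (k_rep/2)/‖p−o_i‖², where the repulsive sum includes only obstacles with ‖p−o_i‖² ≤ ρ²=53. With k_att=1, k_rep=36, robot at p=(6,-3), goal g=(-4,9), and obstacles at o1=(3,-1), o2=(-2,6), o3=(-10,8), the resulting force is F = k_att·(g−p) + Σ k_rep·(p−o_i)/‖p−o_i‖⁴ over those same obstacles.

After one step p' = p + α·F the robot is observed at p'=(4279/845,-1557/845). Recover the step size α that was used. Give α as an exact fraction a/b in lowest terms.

α = 1/10

F_att = 1·(g−p) = 1·(-10,12) = (-10.0000,12.0000)
o1: d²=13 ≤ ρ²=53; F_rep = 36·(3,-2)/13² = (0.6391,-0.4260)
o2: d²=145 > ρ²=53 → inactive
o3: d²=377 > ρ²=53 → inactive
F = F_att + ΣF_rep = (-9.3609,11.5740)
Δp = p'−p = (-0.9361,1.1574); α = Δx/Fx = (-791/845) / (-1582/169) = 1/10
check: Δy/Fy = (978/845) / (1956/169) = 1/10 ✓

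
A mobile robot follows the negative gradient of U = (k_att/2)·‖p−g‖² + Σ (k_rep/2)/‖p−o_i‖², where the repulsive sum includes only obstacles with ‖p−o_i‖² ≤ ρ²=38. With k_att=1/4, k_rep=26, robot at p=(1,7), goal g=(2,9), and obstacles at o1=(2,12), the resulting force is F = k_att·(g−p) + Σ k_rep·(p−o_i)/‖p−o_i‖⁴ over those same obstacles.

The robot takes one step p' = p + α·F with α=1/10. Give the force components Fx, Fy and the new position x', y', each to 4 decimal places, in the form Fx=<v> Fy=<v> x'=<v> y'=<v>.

F_att = 1/4·(g−p) = 1/4·(1,2) = (0.2500,0.5000)
o1: d²=26 ≤ ρ²=38; F_rep = 26·(-1,-5)/26² = (-0.0385,-0.1923)
F = F_att + ΣF_rep = (0.2115,0.3077)
p' = p + 1/10·F = (1.0212,7.0308)

Fx=0.2115 Fy=0.3077 x'=1.0212 y'=7.0308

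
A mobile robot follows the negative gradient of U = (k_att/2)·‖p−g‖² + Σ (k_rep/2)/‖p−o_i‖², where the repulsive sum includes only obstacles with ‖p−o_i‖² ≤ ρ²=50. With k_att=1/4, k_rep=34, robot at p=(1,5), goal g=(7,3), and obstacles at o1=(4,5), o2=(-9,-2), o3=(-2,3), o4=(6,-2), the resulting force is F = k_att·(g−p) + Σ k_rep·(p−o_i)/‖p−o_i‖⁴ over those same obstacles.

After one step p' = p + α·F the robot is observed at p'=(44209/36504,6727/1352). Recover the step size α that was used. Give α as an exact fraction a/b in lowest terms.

F_att = 1/4·(g−p) = 1/4·(6,-2) = (1.5000,-0.5000)
o1: d²=9 ≤ ρ²=50; F_rep = 34·(-3,0)/9² = (-1.2593,0.0000)
o2: d²=149 > ρ²=50 → inactive
o3: d²=13 ≤ ρ²=50; F_rep = 34·(3,2)/13² = (0.6036,0.4024)
o4: d²=74 > ρ²=50 → inactive
F = F_att + ΣF_rep = (0.8443,-0.0976)
Δp = p'−p = (0.2111,-0.0244); α = Δx/Fx = (7705/36504) / (7705/9126) = 1/4
check: Δy/Fy = (-33/1352) / (-33/338) = 1/4 ✓

α = 1/4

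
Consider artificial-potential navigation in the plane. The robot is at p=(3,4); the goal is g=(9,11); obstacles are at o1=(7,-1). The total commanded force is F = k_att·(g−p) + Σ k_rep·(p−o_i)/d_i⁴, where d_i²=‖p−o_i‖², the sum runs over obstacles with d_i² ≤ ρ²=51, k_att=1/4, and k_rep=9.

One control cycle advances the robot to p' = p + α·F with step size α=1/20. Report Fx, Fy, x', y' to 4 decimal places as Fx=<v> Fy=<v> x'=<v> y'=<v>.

F_att = 1/4·(g−p) = 1/4·(6,7) = (1.5000,1.7500)
o1: d²=41 ≤ ρ²=51; F_rep = 9·(-4,5)/41² = (-0.0214,0.0268)
F = F_att + ΣF_rep = (1.4786,1.7768)
p' = p + 1/20·F = (3.0739,4.0888)

Fx=1.4786 Fy=1.7768 x'=3.0739 y'=4.0888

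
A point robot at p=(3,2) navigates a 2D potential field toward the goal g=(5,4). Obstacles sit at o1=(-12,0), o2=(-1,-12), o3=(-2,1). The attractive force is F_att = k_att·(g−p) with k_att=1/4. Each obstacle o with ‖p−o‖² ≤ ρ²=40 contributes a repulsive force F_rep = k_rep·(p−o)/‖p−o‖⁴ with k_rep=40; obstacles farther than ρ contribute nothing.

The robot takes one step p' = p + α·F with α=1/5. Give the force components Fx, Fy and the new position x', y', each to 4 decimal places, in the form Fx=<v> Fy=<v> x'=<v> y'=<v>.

Fx=0.7959 Fy=0.5592 x'=3.1592 y'=2.1118

F_att = 1/4·(g−p) = 1/4·(2,2) = (0.5000,0.5000)
o1: d²=229 > ρ²=40 → inactive
o2: d²=212 > ρ²=40 → inactive
o3: d²=26 ≤ ρ²=40; F_rep = 40·(5,1)/26² = (0.2959,0.0592)
F = F_att + ΣF_rep = (0.7959,0.5592)
p' = p + 1/5·F = (3.1592,2.1118)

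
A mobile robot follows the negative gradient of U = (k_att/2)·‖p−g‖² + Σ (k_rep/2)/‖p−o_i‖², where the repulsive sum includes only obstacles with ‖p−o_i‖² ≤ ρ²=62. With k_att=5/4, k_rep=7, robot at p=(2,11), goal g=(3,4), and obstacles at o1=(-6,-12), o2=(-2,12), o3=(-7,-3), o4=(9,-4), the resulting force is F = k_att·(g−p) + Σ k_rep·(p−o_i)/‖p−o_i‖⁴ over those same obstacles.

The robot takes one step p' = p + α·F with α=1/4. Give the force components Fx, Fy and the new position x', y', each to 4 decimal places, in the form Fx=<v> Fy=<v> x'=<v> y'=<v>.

F_att = 5/4·(g−p) = 5/4·(1,-7) = (1.2500,-8.7500)
o1: d²=593 > ρ²=62 → inactive
o2: d²=17 ≤ ρ²=62; F_rep = 7·(4,-1)/17² = (0.0969,-0.0242)
o3: d²=277 > ρ²=62 → inactive
o4: d²=274 > ρ²=62 → inactive
F = F_att + ΣF_rep = (1.3469,-8.7742)
p' = p + 1/4·F = (2.3367,8.8064)

Fx=1.3469 Fy=-8.7742 x'=2.3367 y'=8.8064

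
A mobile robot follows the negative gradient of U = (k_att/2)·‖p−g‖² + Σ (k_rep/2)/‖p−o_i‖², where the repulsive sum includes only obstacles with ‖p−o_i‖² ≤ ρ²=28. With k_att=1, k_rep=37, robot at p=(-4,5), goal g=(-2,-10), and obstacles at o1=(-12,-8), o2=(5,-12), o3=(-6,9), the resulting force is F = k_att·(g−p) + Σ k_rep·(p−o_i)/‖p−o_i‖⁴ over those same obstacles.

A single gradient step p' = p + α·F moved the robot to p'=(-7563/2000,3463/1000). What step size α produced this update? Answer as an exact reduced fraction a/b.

F_att = 1·(g−p) = 1·(2,-15) = (2.0000,-15.0000)
o1: d²=233 > ρ²=28 → inactive
o2: d²=370 > ρ²=28 → inactive
o3: d²=20 ≤ ρ²=28; F_rep = 37·(2,-4)/20² = (0.1850,-0.3700)
F = F_att + ΣF_rep = (2.1850,-15.3700)
Δp = p'−p = (0.2185,-1.5370); α = Δx/Fx = (437/2000) / (437/200) = 1/10
check: Δy/Fy = (-1537/1000) / (-1537/100) = 1/10 ✓

α = 1/10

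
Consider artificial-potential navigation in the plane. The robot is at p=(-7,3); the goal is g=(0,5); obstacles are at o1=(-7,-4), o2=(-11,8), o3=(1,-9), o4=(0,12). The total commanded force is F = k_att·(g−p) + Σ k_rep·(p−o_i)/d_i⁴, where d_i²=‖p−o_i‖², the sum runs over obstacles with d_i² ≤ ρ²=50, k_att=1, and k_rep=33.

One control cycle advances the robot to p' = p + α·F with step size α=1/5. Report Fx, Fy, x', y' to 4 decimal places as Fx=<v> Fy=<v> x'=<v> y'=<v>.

Fx=7.0785 Fy=1.9981 x'=-5.5843 y'=3.3996

F_att = 1·(g−p) = 1·(7,2) = (7.0000,2.0000)
o1: d²=49 ≤ ρ²=50; F_rep = 33·(0,7)/49² = (0.0000,0.0962)
o2: d²=41 ≤ ρ²=50; F_rep = 33·(4,-5)/41² = (0.0785,-0.0982)
o3: d²=208 > ρ²=50 → inactive
o4: d²=130 > ρ²=50 → inactive
F = F_att + ΣF_rep = (7.0785,1.9981)
p' = p + 1/5·F = (-5.5843,3.3996)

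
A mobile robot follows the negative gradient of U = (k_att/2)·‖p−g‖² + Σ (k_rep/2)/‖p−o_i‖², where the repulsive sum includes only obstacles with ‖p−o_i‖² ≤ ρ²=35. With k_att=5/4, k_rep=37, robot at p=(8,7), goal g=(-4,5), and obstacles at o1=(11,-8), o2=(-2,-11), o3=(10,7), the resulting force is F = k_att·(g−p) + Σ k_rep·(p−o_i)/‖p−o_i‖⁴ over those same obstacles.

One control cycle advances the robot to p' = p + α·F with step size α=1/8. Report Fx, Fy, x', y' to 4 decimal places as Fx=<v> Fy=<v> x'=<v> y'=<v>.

Fx=-19.6250 Fy=-2.5000 x'=5.5469 y'=6.6875

F_att = 5/4·(g−p) = 5/4·(-12,-2) = (-15.0000,-2.5000)
o1: d²=234 > ρ²=35 → inactive
o2: d²=424 > ρ²=35 → inactive
o3: d²=4 ≤ ρ²=35; F_rep = 37·(-2,0)/4² = (-4.6250,0.0000)
F = F_att + ΣF_rep = (-19.6250,-2.5000)
p' = p + 1/8·F = (5.5469,6.6875)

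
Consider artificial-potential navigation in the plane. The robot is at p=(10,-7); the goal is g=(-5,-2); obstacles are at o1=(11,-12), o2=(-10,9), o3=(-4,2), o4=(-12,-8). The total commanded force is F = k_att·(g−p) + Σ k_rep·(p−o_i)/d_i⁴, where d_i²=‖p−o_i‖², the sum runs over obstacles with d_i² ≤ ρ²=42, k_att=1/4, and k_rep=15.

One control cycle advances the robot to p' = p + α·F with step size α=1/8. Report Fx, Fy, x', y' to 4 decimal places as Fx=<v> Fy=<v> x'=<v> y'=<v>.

Fx=-3.7722 Fy=1.3609 x'=9.5285 y'=-6.8299

F_att = 1/4·(g−p) = 1/4·(-15,5) = (-3.7500,1.2500)
o1: d²=26 ≤ ρ²=42; F_rep = 15·(-1,5)/26² = (-0.0222,0.1109)
o2: d²=656 > ρ²=42 → inactive
o3: d²=277 > ρ²=42 → inactive
o4: d²=485 > ρ²=42 → inactive
F = F_att + ΣF_rep = (-3.7722,1.3609)
p' = p + 1/8·F = (9.5285,-6.8299)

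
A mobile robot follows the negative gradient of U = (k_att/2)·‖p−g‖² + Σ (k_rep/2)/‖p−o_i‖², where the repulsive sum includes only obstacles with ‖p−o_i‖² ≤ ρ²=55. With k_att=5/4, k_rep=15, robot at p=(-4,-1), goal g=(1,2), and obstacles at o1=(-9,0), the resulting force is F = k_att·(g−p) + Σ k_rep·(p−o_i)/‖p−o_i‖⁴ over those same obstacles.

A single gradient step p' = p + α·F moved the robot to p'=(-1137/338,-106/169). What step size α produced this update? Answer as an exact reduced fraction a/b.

α = 1/10

F_att = 5/4·(g−p) = 5/4·(5,3) = (6.2500,3.7500)
o1: d²=26 ≤ ρ²=55; F_rep = 15·(5,-1)/26² = (0.1109,-0.0222)
F = F_att + ΣF_rep = (6.3609,3.7278)
Δp = p'−p = (0.6361,0.3728); α = Δx/Fx = (215/338) / (1075/169) = 1/10
check: Δy/Fy = (63/169) / (630/169) = 1/10 ✓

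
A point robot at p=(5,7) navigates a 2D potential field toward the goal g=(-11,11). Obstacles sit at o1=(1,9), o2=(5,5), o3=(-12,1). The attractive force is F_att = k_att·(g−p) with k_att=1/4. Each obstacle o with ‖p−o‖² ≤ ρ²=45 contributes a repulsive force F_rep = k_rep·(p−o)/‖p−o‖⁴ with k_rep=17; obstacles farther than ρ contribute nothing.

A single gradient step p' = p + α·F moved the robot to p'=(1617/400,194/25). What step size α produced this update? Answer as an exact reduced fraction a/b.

F_att = 1/4·(g−p) = 1/4·(-16,4) = (-4.0000,1.0000)
o1: d²=20 ≤ ρ²=45; F_rep = 17·(4,-2)/20² = (0.1700,-0.0850)
o2: d²=4 ≤ ρ²=45; F_rep = 17·(0,2)/4² = (0.0000,2.1250)
o3: d²=325 > ρ²=45 → inactive
F = F_att + ΣF_rep = (-3.8300,3.0400)
Δp = p'−p = (-0.9575,0.7600); α = Δx/Fx = (-383/400) / (-383/100) = 1/4
check: Δy/Fy = (19/25) / (76/25) = 1/4 ✓

α = 1/4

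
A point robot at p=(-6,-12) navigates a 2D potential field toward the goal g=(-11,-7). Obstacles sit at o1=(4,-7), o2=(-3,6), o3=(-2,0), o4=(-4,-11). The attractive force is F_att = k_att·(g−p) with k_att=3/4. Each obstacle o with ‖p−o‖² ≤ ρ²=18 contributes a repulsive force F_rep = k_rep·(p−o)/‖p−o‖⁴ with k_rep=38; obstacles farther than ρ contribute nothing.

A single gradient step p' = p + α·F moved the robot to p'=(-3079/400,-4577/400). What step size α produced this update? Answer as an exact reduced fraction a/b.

α = 1/4

F_att = 3/4·(g−p) = 3/4·(-5,5) = (-3.7500,3.7500)
o1: d²=125 > ρ²=18 → inactive
o2: d²=333 > ρ²=18 → inactive
o3: d²=160 > ρ²=18 → inactive
o4: d²=5 ≤ ρ²=18; F_rep = 38·(-2,-1)/5² = (-3.0400,-1.5200)
F = F_att + ΣF_rep = (-6.7900,2.2300)
Δp = p'−p = (-1.6975,0.5575); α = Δx/Fx = (-679/400) / (-679/100) = 1/4
check: Δy/Fy = (223/400) / (223/100) = 1/4 ✓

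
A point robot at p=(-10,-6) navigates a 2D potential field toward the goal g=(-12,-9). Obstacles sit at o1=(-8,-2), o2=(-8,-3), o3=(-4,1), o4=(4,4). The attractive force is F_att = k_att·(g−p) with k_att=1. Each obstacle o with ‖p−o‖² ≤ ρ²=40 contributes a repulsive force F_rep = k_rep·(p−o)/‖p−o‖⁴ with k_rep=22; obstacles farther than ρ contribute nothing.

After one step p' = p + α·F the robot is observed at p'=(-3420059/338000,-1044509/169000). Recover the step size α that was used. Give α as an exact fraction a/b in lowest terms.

F_att = 1·(g−p) = 1·(-2,-3) = (-2.0000,-3.0000)
o1: d²=20 ≤ ρ²=40; F_rep = 22·(-2,-4)/20² = (-0.1100,-0.2200)
o2: d²=13 ≤ ρ²=40; F_rep = 22·(-2,-3)/13² = (-0.2604,-0.3905)
o3: d²=85 > ρ²=40 → inactive
o4: d²=296 > ρ²=40 → inactive
F = F_att + ΣF_rep = (-2.3704,-3.6105)
Δp = p'−p = (-0.1185,-0.1805); α = Δx/Fx = (-40059/338000) / (-40059/16900) = 1/20
check: Δy/Fy = (-30509/169000) / (-30509/8450) = 1/20 ✓

α = 1/20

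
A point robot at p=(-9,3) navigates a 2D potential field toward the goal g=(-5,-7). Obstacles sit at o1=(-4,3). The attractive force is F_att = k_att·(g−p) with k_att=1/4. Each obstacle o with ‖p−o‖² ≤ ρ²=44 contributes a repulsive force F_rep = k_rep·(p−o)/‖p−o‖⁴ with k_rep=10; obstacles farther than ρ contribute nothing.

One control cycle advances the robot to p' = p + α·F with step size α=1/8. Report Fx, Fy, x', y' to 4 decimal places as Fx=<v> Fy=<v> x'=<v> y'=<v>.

Fx=0.9200 Fy=-2.5000 x'=-8.8850 y'=2.6875

F_att = 1/4·(g−p) = 1/4·(4,-10) = (1.0000,-2.5000)
o1: d²=25 ≤ ρ²=44; F_rep = 10·(-5,0)/25² = (-0.0800,0.0000)
F = F_att + ΣF_rep = (0.9200,-2.5000)
p' = p + 1/8·F = (-8.8850,2.6875)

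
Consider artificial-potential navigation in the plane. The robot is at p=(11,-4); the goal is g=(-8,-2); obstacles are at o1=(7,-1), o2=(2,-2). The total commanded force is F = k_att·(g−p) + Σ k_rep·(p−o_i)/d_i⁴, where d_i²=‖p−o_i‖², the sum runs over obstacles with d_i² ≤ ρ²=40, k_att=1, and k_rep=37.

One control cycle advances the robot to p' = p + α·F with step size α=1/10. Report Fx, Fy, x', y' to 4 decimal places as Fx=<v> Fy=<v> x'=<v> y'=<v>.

Fx=-18.7632 Fy=1.8224 x'=9.1237 y'=-3.8178

F_att = 1·(g−p) = 1·(-19,2) = (-19.0000,2.0000)
o1: d²=25 ≤ ρ²=40; F_rep = 37·(4,-3)/25² = (0.2368,-0.1776)
o2: d²=85 > ρ²=40 → inactive
F = F_att + ΣF_rep = (-18.7632,1.8224)
p' = p + 1/10·F = (9.1237,-3.8178)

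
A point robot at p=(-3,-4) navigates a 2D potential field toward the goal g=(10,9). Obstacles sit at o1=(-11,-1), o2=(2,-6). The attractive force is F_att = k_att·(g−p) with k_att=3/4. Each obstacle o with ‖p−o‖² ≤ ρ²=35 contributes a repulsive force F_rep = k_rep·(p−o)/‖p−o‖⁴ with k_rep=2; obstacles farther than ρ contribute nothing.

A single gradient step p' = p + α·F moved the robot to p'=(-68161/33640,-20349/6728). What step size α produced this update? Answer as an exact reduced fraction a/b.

α = 1/10

F_att = 3/4·(g−p) = 3/4·(13,13) = (9.7500,9.7500)
o1: d²=73 > ρ²=35 → inactive
o2: d²=29 ≤ ρ²=35; F_rep = 2·(-5,2)/29² = (-0.0119,0.0048)
F = F_att + ΣF_rep = (9.7381,9.7548)
Δp = p'−p = (0.9738,0.9755); α = Δx/Fx = (32759/33640) / (32759/3364) = 1/10
check: Δy/Fy = (6563/6728) / (32815/3364) = 1/10 ✓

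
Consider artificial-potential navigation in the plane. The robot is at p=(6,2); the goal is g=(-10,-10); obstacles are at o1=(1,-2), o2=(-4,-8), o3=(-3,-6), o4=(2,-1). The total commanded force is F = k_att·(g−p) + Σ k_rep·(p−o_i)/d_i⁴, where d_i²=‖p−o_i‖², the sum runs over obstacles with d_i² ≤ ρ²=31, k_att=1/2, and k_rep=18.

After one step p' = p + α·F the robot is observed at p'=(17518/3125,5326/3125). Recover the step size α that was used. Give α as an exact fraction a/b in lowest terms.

α = 1/20

F_att = 1/2·(g−p) = 1/2·(-16,-12) = (-8.0000,-6.0000)
o1: d²=41 > ρ²=31 → inactive
o2: d²=200 > ρ²=31 → inactive
o3: d²=145 > ρ²=31 → inactive
o4: d²=25 ≤ ρ²=31; F_rep = 18·(4,3)/25² = (0.1152,0.0864)
F = F_att + ΣF_rep = (-7.8848,-5.9136)
Δp = p'−p = (-0.3942,-0.2957); α = Δx/Fx = (-1232/3125) / (-4928/625) = 1/20
check: Δy/Fy = (-924/3125) / (-3696/625) = 1/20 ✓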